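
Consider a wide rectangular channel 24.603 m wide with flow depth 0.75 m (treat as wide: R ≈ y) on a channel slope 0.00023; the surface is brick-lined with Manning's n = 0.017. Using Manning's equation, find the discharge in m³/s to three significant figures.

13.6 m³/s

A = b·y = 24.603 × 0.75 = 18.45 m²
Wide channel: R ≈ y = 0.75 m
Q = (1/n)·A·R^(2/3)·S^(1/2) = (1/0.017) × 18.45 × 0.7500^(2/3) × 0.00023^(1/2) = 13.59 m³/s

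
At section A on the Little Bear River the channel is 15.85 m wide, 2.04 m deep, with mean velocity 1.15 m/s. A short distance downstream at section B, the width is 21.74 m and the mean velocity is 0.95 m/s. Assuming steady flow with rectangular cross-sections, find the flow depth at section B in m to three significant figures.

1.80 m

Q = A₁V₁ = (15.85×2.04) × 1.15 = 37.18 m³/s
d₂ = Q/(b₂ V₂) = 37.18/(21.74×0.95) = 1.800 m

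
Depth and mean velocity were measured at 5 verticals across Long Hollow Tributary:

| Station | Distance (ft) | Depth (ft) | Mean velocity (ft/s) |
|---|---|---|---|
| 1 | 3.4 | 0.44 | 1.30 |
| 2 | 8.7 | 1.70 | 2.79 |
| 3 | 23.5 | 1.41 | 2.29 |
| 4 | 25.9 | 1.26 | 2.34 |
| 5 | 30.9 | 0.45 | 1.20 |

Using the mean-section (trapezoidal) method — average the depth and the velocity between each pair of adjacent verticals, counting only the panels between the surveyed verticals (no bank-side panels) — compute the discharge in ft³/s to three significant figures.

Panel 1-2: Δb = 5.3 ft, d̄ = (0.44+1.70)/2 = 1.07, v̄ = (1.30+2.79)/2 = 2.045 → q = 5.3×1.07×2.045 = 11.60 ft³/s
Panel 2-3: Δb = 14.8 ft, d̄ = (1.70+1.41)/2 = 1.555, v̄ = (2.79+2.29)/2 = 2.54 → q = 14.8×1.555×2.54 = 58.46 ft³/s
Panel 3-4: Δb = 2.4 ft, d̄ = (1.41+1.26)/2 = 1.335, v̄ = (2.29+2.34)/2 = 2.315 → q = 2.4×1.335×2.315 = 7.417 ft³/s
Panel 4-5: Δb = 5 ft, d̄ = (1.26+0.45)/2 = 0.855, v̄ = (2.34+1.20)/2 = 1.77 → q = 5×0.855×1.77 = 7.567 ft³/s
Q = Σ q = 85.04 ft³/s

85.0 ft³/s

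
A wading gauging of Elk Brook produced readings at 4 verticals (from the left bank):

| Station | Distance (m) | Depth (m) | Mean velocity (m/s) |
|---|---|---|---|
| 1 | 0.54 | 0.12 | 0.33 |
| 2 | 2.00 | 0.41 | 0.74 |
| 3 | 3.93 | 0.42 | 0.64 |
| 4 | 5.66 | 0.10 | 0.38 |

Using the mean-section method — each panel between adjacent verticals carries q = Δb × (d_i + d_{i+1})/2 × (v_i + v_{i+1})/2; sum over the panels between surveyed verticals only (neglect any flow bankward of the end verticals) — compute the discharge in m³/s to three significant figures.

0.989 m³/s

Panel 1-2: Δb = 1.46 m, d̄ = (0.12+0.41)/2 = 0.265, v̄ = (0.33+0.74)/2 = 0.535 → q = 1.46×0.265×0.535 = 0.2070 m³/s
Panel 2-3: Δb = 1.93 m, d̄ = (0.41+0.42)/2 = 0.415, v̄ = (0.74+0.64)/2 = 0.69 → q = 1.93×0.415×0.69 = 0.5527 m³/s
Panel 3-4: Δb = 1.73 m, d̄ = (0.42+0.10)/2 = 0.26, v̄ = (0.64+0.38)/2 = 0.51 → q = 1.73×0.26×0.51 = 0.2294 m³/s
Q = Σ q = 0.9890 m³/s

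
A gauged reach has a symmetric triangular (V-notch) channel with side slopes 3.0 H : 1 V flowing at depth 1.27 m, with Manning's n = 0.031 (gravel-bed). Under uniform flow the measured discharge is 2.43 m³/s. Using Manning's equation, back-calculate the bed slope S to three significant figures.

0.000476

A = z·y² = 3.0×1.27² = 4.839 m²
P = 2y√(1+z²) = 2×1.27×√(1+3.0²) = 8.032 m
R = A/P = 4.839/8.032 = 0.6024 m
S = (Q·n / (1·A·R^(2/3)))² = (2.43×0.031 / (1×4.839×0.7133))² = 0.0004764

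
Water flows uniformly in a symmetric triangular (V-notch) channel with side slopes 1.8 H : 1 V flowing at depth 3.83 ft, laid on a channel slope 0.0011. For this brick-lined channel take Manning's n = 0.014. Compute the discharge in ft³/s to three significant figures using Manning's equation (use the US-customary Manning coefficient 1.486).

A = z·y² = 1.8×3.83² = 26.40 ft²
P = 2y√(1+z²) = 2×3.83×√(1+1.8²) = 15.77 ft
R = A/P = 26.40/15.77 = 1.674 ft
Q = (1.486/n)·A·R^(2/3)·S^(1/2) = (1.486/0.014) × 26.40 × 1.674^(2/3) × 0.0011^(1/2) = 131.0 ft³/s

131 ft³/s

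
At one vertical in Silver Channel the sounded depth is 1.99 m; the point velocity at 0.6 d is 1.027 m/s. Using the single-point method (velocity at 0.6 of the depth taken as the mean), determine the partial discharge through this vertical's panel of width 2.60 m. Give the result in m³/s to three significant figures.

v̄ = v₀.₆ = 1.027 m/s
q = v̄ × d × w = 1.027 × 1.99 × 2.60 = 5.314 m³/s

5.31 m³/s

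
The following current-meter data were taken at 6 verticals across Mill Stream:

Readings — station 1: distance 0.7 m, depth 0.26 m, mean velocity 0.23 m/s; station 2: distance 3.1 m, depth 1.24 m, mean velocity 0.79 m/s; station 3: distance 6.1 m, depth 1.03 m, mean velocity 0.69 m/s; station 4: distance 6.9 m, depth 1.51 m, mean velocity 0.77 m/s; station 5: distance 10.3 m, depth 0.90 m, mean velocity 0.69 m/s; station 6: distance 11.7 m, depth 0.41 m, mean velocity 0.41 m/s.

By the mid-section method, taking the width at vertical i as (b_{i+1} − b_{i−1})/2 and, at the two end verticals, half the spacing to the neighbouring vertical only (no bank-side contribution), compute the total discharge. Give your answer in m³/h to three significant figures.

w_1 = (3.1 − 0.7)/2 = 1.2 m; q_1 = 0.23 × 0.26 × 1.2 = 0.07176 m³/s
w_2 = (6.1 − 0.7)/2 = 2.7 m; q_2 = 0.79 × 1.24 × 2.7 = 2.645 m³/s
w_3 = (6.9 − 3.1)/2 = 1.9 m; q_3 = 0.69 × 1.03 × 1.9 = 1.350 m³/s
w_4 = (10.3 − 6.1)/2 = 2.1 m; q_4 = 0.77 × 1.51 × 2.1 = 2.442 m³/s
w_5 = (11.7 − 6.9)/2 = 2.4 m; q_5 = 0.69 × 0.90 × 2.4 = 1.490 m³/s
w_6 = (11.7 − 10.3)/2 = 0.7 m; q_6 = 0.41 × 0.41 × 0.7 = 0.1177 m³/s
Q = Σ qᵢ = 8.117 m³/s
= 8.117 × 3600 = 29220 m³/h

29200 m³/h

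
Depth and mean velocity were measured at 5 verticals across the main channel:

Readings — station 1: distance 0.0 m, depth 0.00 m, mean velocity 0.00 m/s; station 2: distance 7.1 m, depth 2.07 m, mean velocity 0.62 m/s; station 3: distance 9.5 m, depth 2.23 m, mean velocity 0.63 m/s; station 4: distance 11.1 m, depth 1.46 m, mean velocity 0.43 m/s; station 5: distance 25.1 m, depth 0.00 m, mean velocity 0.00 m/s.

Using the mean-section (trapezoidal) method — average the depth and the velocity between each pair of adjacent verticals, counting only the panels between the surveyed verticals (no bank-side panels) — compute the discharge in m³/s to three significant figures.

Panel 1-2: Δb = 7.1 m, d̄ = (0.00+2.07)/2 = 1.035, v̄ = (0.00+0.62)/2 = 0.31 → q = 7.1×1.035×0.31 = 2.278 m³/s
Panel 2-3: Δb = 2.4 m, d̄ = (2.07+2.23)/2 = 2.15, v̄ = (0.62+0.63)/2 = 0.625 → q = 2.4×2.15×0.625 = 3.225 m³/s
Panel 3-4: Δb = 1.6 m, d̄ = (2.23+1.46)/2 = 1.845, v̄ = (0.63+0.43)/2 = 0.53 → q = 1.6×1.845×0.53 = 1.565 m³/s
Panel 4-5: Δb = 14 m, d̄ = (1.46+0.00)/2 = 0.73, v̄ = (0.43+0.00)/2 = 0.215 → q = 14×0.73×0.215 = 2.197 m³/s
Q = Σ q = 9.265 m³/s

9.26 m³/s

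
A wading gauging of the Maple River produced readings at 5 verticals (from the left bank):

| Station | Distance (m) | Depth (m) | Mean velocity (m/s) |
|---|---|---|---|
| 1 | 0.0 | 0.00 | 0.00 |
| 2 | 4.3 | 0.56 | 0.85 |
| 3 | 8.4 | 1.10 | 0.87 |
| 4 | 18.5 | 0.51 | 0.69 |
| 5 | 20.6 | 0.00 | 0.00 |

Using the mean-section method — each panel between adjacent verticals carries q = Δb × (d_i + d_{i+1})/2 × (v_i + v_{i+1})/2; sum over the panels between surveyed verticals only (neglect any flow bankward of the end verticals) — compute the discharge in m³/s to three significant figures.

9.96 m³/s

Panel 1-2: Δb = 4.3 m, d̄ = (0.00+0.56)/2 = 0.28, v̄ = (0.00+0.85)/2 = 0.425 → q = 4.3×0.28×0.425 = 0.5117 m³/s
Panel 2-3: Δb = 4.1 m, d̄ = (0.56+1.10)/2 = 0.83, v̄ = (0.85+0.87)/2 = 0.86 → q = 4.1×0.83×0.86 = 2.927 m³/s
Panel 3-4: Δb = 10.1 m, d̄ = (1.10+0.51)/2 = 0.805, v̄ = (0.87+0.69)/2 = 0.78 → q = 10.1×0.805×0.78 = 6.342 m³/s
Panel 4-5: Δb = 2.1 m, d̄ = (0.51+0.00)/2 = 0.255, v̄ = (0.69+0.00)/2 = 0.345 → q = 2.1×0.255×0.345 = 0.1847 m³/s
Q = Σ q = 9.965 m³/s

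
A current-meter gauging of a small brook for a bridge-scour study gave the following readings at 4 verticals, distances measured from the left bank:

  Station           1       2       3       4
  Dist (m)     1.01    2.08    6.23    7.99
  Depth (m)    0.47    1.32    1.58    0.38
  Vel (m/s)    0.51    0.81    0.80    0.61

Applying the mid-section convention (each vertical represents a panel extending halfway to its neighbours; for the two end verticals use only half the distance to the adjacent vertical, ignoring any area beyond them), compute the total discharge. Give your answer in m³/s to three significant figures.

w_1 = (2.08 − 1.01)/2 = 0.535 m; q_1 = 0.51 × 0.47 × 0.535 = 0.1282 m³/s
w_2 = (6.23 − 1.01)/2 = 2.61 m; q_2 = 0.81 × 1.32 × 2.61 = 2.791 m³/s
w_3 = (7.99 − 2.08)/2 = 2.955 m; q_3 = 0.80 × 1.58 × 2.955 = 3.735 m³/s
w_4 = (7.99 − 6.23)/2 = 0.88 m; q_4 = 0.61 × 0.38 × 0.88 = 0.2040 m³/s
Q = Σ qᵢ = 6.858 m³/s

6.86 m³/s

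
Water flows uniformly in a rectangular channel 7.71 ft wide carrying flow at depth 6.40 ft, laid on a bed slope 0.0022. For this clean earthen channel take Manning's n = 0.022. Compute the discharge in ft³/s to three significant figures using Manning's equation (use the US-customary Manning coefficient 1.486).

281 ft³/s

A = b·y = 7.71 × 6.40 = 49.34 ft²
P = b + 2y = 7.71 + 2×6.40 = 20.51 ft
R = A/P = 49.34/20.51 = 2.406 ft
Q = (1.486/n)·A·R^(2/3)·S^(1/2) = (1.486/0.022) × 49.34 × 2.406^(2/3) × 0.0022^(1/2) = 280.7 ft³/s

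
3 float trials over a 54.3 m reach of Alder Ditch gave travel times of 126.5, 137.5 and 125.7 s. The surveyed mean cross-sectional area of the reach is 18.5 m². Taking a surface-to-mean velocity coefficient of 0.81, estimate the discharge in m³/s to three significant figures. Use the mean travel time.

t̄ = (126.5 + 137.5 + 125.7) / 3 = 129.9 s
v_surface = L / t̄ = 54.3 / 129.9 = 0.4180 m/s
v_mean = 0.81 × 0.4180 = 0.3386 m/s
Q = A × v_mean = 18.5 × 0.3386 = 6.264 m³/s

6.26 m³/s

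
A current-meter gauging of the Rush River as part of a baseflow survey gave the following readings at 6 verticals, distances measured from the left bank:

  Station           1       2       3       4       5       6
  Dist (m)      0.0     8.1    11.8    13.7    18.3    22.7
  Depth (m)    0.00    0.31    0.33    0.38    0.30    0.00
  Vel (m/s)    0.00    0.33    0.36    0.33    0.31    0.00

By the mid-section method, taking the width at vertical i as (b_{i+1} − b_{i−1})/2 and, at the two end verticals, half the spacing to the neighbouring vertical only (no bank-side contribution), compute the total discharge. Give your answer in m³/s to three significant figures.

1.76 m³/s

w_2 = (11.8 − 0.0)/2 = 5.9 m; q_2 = 0.33 × 0.31 × 5.9 = 0.6036 m³/s
w_3 = (13.7 − 8.1)/2 = 2.8 m; q_3 = 0.36 × 0.33 × 2.8 = 0.3326 m³/s
w_4 = (18.3 − 11.8)/2 = 3.25 m; q_4 = 0.33 × 0.38 × 3.25 = 0.4076 m³/s
w_5 = (22.7 − 13.7)/2 = 4.5 m; q_5 = 0.31 × 0.30 × 4.5 = 0.4185 m³/s
Stations 1, 6 contribute zero (depth or velocity is 0).
Q = Σ qᵢ = 1.762 m³/s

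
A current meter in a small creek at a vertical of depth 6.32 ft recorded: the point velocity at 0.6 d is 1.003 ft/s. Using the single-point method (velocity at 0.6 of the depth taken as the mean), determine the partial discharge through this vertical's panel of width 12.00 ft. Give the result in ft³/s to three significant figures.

76.1 ft³/s

v̄ = v₀.₆ = 1.003 ft/s
q = v̄ × d × w = 1.003 × 6.32 × 12.00 = 76.07 ft³/s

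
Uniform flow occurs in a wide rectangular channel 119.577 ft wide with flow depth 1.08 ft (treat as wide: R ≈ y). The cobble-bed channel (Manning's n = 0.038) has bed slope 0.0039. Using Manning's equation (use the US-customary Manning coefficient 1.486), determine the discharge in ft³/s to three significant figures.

A = b·y = 119.577 × 1.08 = 129.1 ft²
Wide channel: R ≈ y = 1.08 ft
Q = (1.486/n)·A·R^(2/3)·S^(1/2) = (1.486/0.038) × 129.1 × 1.080^(2/3) × 0.0039^(1/2) = 332.0 ft³/s

332 ft³/s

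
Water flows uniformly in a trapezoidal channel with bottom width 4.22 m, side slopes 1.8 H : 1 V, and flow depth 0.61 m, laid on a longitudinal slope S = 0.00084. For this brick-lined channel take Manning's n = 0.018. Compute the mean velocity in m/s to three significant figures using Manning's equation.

A = (b + z·y)·y = (4.22 + 1.8×0.61)×0.61 = 3.244 m²
P = b + 2y√(1+z²) = 4.22 + 2×0.61×√(1+1.8²) = 6.732 m
R = A/P = 3.244/6.732 = 0.4819 m
Q = (1/n)·A·R^(2/3)·S^(1/2) = (1/0.018) × 3.244 × 0.4819^(2/3) × 0.00084^(1/2) = 3.210 m³/s
V = Q/A = 3.210/3.244 = 0.9897 m/s

0.990 m/s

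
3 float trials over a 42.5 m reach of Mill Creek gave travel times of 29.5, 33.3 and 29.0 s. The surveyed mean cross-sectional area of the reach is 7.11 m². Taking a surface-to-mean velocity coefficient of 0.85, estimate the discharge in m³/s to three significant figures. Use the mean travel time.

8.39 m³/s

t̄ = (29.5 + 33.3 + 29.0) / 3 = 30.6 s
v_surface = L / t̄ = 42.5 / 30.6 = 1.389 m/s
v_mean = 0.85 × 1.389 = 1.181 m/s
Q = A × v_mean = 7.11 × 1.181 = 8.394 m³/s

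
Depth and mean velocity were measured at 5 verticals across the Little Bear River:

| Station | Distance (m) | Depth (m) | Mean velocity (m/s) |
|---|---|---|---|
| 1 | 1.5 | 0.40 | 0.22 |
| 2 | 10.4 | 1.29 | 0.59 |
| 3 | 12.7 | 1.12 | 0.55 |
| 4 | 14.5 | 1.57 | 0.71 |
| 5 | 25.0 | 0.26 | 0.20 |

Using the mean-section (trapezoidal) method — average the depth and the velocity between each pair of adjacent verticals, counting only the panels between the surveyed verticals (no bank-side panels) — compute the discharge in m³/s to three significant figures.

10.5 m³/s

Panel 1-2: Δb = 8.9 m, d̄ = (0.40+1.29)/2 = 0.845, v̄ = (0.22+0.59)/2 = 0.405 → q = 8.9×0.845×0.405 = 3.046 m³/s
Panel 2-3: Δb = 2.3 m, d̄ = (1.29+1.12)/2 = 1.205, v̄ = (0.59+0.55)/2 = 0.57 → q = 2.3×1.205×0.57 = 1.580 m³/s
Panel 3-4: Δb = 1.8 m, d̄ = (1.12+1.57)/2 = 1.345, v̄ = (0.55+0.71)/2 = 0.63 → q = 1.8×1.345×0.63 = 1.525 m³/s
Panel 4-5: Δb = 10.5 m, d̄ = (1.57+0.26)/2 = 0.915, v̄ = (0.71+0.20)/2 = 0.455 → q = 10.5×0.915×0.455 = 4.371 m³/s
Q = Σ q = 10.52 m³/s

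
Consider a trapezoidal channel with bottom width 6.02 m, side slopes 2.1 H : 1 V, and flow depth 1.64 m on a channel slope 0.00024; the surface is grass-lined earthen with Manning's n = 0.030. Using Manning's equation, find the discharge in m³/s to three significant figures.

A = (b + z·y)·y = (6.02 + 2.1×1.64)×1.64 = 15.52 m²
P = b + 2y√(1+z²) = 6.02 + 2×1.64×√(1+2.1²) = 13.65 m
R = A/P = 15.52/13.65 = 1.137 m
Q = (1/n)·A·R^(2/3)·S^(1/2) = (1/0.030) × 15.52 × 1.137^(2/3) × 0.00024^(1/2) = 8.732 m³/s

8.73 m³/s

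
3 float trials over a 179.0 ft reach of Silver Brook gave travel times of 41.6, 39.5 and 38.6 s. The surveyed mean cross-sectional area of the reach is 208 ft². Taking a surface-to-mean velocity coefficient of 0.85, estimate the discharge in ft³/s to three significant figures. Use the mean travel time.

793 ft³/s

t̄ = (41.6 + 39.5 + 38.6) / 3 = 39.9 s
v_surface = L / t̄ = 179.0 / 39.9 = 4.486 ft/s
v_mean = 0.85 × 4.486 = 3.813 ft/s
Q = A × v_mean = 208 × 3.813 = 793.2 ft³/s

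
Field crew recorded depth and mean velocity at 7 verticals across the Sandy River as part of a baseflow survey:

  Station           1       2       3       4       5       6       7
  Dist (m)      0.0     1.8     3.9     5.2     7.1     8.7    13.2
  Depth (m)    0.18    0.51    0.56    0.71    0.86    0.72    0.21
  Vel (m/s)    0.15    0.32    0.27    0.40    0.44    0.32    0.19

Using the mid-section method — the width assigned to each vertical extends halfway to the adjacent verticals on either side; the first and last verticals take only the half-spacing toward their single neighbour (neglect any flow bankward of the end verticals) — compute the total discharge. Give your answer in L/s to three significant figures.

w_1 = (1.8 − 0.0)/2 = 0.9 m; q_1 = 0.15 × 0.18 × 0.9 = 0.02430 m³/s
w_2 = (3.9 − 0.0)/2 = 1.95 m; q_2 = 0.32 × 0.51 × 1.95 = 0.3182 m³/s
w_3 = (5.2 − 1.8)/2 = 1.7 m; q_3 = 0.27 × 0.56 × 1.7 = 0.2570 m³/s
w_4 = (7.1 − 3.9)/2 = 1.6 m; q_4 = 0.40 × 0.71 × 1.6 = 0.4544 m³/s
w_5 = (8.7 − 5.2)/2 = 1.75 m; q_5 = 0.44 × 0.86 × 1.75 = 0.6622 m³/s
w_6 = (13.2 − 7.1)/2 = 3.05 m; q_6 = 0.32 × 0.72 × 3.05 = 0.7027 m³/s
w_7 = (13.2 − 8.7)/2 = 2.25 m; q_7 = 0.19 × 0.21 × 2.25 = 0.08978 m³/s
Q = Σ qᵢ = 2.509 m³/s
= 2.509 × 1000 = 2509 L/s

2510 L/s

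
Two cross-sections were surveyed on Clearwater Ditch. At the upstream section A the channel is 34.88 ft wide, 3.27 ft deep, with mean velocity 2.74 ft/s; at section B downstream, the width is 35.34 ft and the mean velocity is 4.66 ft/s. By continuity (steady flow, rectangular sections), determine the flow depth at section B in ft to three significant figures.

Q = A₁V₁ = (34.88×3.27) × 2.74 = 312.5 ft³/s
d₂ = Q/(b₂ V₂) = 312.5/(35.34×4.66) = 1.898 ft

1.90 ft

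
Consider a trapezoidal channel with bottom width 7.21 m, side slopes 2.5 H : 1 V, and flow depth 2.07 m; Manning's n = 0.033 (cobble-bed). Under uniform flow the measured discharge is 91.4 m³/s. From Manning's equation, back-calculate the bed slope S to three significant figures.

0.00887

A = (b + z·y)·y = (7.21 + 2.5×2.07)×2.07 = 25.64 m²
P = b + 2y√(1+z²) = 7.21 + 2×2.07×√(1+2.5²) = 18.36 m
R = A/P = 25.64/18.36 = 1.397 m
S = (Q·n / (1·A·R^(2/3)))² = (91.4×0.033 / (1×25.64×1.249))² = 0.008867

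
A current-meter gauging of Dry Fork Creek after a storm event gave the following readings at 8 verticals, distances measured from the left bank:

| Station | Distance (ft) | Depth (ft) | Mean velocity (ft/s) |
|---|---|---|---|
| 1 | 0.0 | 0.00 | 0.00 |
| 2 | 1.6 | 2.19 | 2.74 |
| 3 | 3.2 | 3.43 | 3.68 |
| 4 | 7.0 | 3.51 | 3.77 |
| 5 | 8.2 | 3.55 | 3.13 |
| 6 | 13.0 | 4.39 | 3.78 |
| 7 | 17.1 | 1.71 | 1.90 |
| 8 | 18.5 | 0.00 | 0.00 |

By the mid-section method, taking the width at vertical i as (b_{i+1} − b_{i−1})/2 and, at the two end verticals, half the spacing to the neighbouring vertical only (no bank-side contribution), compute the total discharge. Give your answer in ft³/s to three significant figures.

w_2 = (3.2 − 0.0)/2 = 1.6 ft; q_2 = 2.74 × 2.19 × 1.6 = 9.601 ft³/s
w_3 = (7.0 − 1.6)/2 = 2.7 ft; q_3 = 3.68 × 3.43 × 2.7 = 34.08 ft³/s
w_4 = (8.2 − 3.2)/2 = 2.5 ft; q_4 = 3.77 × 3.51 × 2.5 = 33.08 ft³/s
w_5 = (13.0 − 7.0)/2 = 3 ft; q_5 = 3.13 × 3.55 × 3 = 33.33 ft³/s
w_6 = (17.1 − 8.2)/2 = 4.45 ft; q_6 = 3.78 × 4.39 × 4.45 = 73.84 ft³/s
w_7 = (18.5 − 13.0)/2 = 2.75 ft; q_7 = 1.90 × 1.71 × 2.75 = 8.935 ft³/s
Stations 1, 8 contribute zero (depth or velocity is 0).
Q = Σ qᵢ = 192.9 ft³/s

193 ft³/s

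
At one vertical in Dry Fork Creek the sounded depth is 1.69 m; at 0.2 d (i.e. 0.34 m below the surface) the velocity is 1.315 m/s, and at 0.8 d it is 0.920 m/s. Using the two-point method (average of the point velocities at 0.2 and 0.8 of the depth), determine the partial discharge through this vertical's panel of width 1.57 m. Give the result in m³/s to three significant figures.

v̄ = (1.315 + 0.920) / 2 = 1.118 m/s
q = v̄ × d × w = 1.118 × 1.69 × 1.57 = 2.965 m³/s

2.97 m³/s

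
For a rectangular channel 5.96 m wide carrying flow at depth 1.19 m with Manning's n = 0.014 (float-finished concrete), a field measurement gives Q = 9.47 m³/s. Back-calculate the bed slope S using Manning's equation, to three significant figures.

0.000434

A = b·y = 5.96 × 1.19 = 7.092 m²
P = b + 2y = 5.96 + 2×1.19 = 8.340 m
R = A/P = 7.092/8.340 = 0.8504 m
S = (Q·n / (1·A·R^(2/3)))² = (9.47×0.014 / (1×7.092×0.8976))² = 0.0004337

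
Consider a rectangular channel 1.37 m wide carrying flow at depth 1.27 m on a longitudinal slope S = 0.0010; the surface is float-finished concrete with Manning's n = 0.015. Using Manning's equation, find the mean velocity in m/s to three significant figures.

1.23 m/s

A = b·y = 1.37 × 1.27 = 1.740 m²
P = b + 2y = 1.37 + 2×1.27 = 3.910 m
R = A/P = 1.740/3.910 = 0.4450 m
Q = (1/n)·A·R^(2/3)·S^(1/2) = (1/0.015) × 1.740 × 0.4450^(2/3) × 0.0010^(1/2) = 2.138 m³/s
V = Q/A = 2.138/1.740 = 1.229 m/s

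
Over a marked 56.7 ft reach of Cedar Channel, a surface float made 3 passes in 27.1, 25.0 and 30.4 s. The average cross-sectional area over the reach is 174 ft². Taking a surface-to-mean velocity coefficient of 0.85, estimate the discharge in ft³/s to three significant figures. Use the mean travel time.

t̄ = (27.1 + 25.0 + 30.4) / 3 = 27.5 s
v_surface = L / t̄ = 56.7 / 27.5 = 2.062 ft/s
v_mean = 0.85 × 2.062 = 1.753 ft/s
Q = A × v_mean = 174 × 1.753 = 304.9 ft³/s

305 ft³/s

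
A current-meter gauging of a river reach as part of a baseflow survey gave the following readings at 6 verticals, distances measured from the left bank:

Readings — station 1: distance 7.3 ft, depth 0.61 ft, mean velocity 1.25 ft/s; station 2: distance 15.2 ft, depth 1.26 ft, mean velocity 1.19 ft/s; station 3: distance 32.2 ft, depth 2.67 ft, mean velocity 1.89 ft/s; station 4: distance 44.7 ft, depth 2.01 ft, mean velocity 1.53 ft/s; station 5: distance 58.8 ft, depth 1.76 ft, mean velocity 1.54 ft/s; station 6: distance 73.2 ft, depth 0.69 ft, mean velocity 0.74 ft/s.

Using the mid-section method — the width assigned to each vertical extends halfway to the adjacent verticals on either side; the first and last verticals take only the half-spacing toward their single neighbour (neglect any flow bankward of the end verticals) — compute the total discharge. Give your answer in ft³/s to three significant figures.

w_1 = (15.2 − 7.3)/2 = 3.95 ft; q_1 = 1.25 × 0.61 × 3.95 = 3.012 ft³/s
w_2 = (32.2 − 7.3)/2 = 12.45 ft; q_2 = 1.19 × 1.26 × 12.45 = 18.67 ft³/s
w_3 = (44.7 − 15.2)/2 = 14.75 ft; q_3 = 1.89 × 2.67 × 14.75 = 74.43 ft³/s
w_4 = (58.8 − 32.2)/2 = 13.3 ft; q_4 = 1.53 × 2.01 × 13.3 = 40.90 ft³/s
w_5 = (73.2 − 44.7)/2 = 14.25 ft; q_5 = 1.54 × 1.76 × 14.25 = 38.62 ft³/s
w_6 = (73.2 − 58.8)/2 = 7.2 ft; q_6 = 0.74 × 0.69 × 7.2 = 3.676 ft³/s
Q = Σ qᵢ = 179.3 ft³/s

179 ft³/s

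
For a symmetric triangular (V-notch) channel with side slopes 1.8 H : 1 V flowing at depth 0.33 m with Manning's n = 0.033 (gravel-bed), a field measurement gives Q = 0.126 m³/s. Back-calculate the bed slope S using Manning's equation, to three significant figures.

A = z·y² = 1.8×0.33² = 0.1960 m²
P = 2y√(1+z²) = 2×0.33×√(1+1.8²) = 1.359 m
R = A/P = 0.1960/1.359 = 0.1442 m
S = (Q·n / (1·A·R^(2/3)))² = (0.126×0.033 / (1×0.1960×0.2750))² = 0.005948

0.00595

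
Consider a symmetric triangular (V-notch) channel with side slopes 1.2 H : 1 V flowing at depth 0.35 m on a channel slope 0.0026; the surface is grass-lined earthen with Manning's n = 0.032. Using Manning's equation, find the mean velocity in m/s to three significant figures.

A = z·y² = 1.2×0.35² = 0.1470 m²
P = 2y√(1+z²) = 2×0.35×√(1+1.2²) = 1.093 m
R = A/P = 0.1470/1.093 = 0.1344 m
Q = (1/n)·A·R^(2/3)·S^(1/2) = (1/0.032) × 0.1470 × 0.1344^(2/3) × 0.0026^(1/2) = 0.06147 m³/s
V = Q/A = 0.06147/0.1470 = 0.4182 m/s

0.418 m/s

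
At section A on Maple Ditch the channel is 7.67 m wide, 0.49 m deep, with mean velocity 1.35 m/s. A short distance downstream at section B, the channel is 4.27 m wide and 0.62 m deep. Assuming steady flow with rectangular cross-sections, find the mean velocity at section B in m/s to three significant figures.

Q = A₁V₁ = (7.67×0.49) × 1.35 = 5.074 m³/s
A₂ = 4.27 × 0.62 = 2.647 m²
V₂ = Q/A₂ = 5.074/2.647 = 1.916 m/s

1.92 m/s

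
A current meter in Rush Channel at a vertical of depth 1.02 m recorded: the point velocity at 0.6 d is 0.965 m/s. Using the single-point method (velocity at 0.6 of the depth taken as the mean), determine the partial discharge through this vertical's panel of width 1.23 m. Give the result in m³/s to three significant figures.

v̄ = v₀.₆ = 0.965 m/s
q = v̄ × d × w = 0.9650 × 1.02 × 1.23 = 1.211 m³/s

1.21 m³/s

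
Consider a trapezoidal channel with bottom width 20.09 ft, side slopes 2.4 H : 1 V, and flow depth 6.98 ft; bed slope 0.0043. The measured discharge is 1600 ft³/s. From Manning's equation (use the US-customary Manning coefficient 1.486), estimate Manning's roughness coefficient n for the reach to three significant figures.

0.0431

A = (b + z·y)·y = (20.09 + 2.4×6.98)×6.98 = 257.2 ft²
P = b + 2y√(1+z²) = 20.09 + 2×6.98×√(1+2.4²) = 56.39 ft
R = A/P = 257.2/56.39 = 4.561 ft
n = (1.486/Q)·A·R^(2/3)·S^(1/2) = (1.486/1600) × 257.2 × 2.750 × 0.06557 = 0.04307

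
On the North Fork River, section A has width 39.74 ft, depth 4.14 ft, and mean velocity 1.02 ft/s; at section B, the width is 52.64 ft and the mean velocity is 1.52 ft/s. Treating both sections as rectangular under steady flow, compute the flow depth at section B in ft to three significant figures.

Q = A₁V₁ = (39.74×4.14) × 1.02 = 167.8 ft³/s
d₂ = Q/(b₂ V₂) = 167.8/(52.64×1.52) = 2.097 ft

2.10 ft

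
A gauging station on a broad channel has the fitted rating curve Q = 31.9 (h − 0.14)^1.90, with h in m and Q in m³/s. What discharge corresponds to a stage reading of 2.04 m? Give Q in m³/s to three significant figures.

Q = 31.9 × (2.04 − 0.14)^1.90 = 31.9 × 1.9^1.90 = 108.0 m³/s

108 m³/s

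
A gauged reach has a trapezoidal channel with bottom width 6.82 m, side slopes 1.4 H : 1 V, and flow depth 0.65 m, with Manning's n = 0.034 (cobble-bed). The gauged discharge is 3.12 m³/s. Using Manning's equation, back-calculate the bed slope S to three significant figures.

0.000978

A = (b + z·y)·y = (6.82 + 1.4×0.65)×0.65 = 5.025 m²
P = b + 2y√(1+z²) = 6.82 + 2×0.65×√(1+1.4²) = 9.057 m
R = A/P = 5.025/9.057 = 0.5548 m
S = (Q·n / (1·A·R^(2/3)))² = (3.12×0.034 / (1×5.025×0.6752))² = 0.0009778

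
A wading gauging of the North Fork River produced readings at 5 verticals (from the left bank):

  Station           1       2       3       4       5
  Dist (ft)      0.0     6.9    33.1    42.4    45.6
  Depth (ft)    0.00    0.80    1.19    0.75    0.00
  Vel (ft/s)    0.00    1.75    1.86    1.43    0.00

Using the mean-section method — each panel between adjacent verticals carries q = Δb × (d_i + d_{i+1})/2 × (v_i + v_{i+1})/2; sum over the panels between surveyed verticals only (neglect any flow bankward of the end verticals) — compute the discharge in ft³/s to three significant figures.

65.2 ft³/s

Panel 1-2: Δb = 6.9 ft, d̄ = (0.00+0.80)/2 = 0.4, v̄ = (0.00+1.75)/2 = 0.875 → q = 6.9×0.4×0.875 = 2.415 ft³/s
Panel 2-3: Δb = 26.2 ft, d̄ = (0.80+1.19)/2 = 0.995, v̄ = (1.75+1.86)/2 = 1.805 → q = 26.2×0.995×1.805 = 47.05 ft³/s
Panel 3-4: Δb = 9.3 ft, d̄ = (1.19+0.75)/2 = 0.97, v̄ = (1.86+1.43)/2 = 1.645 → q = 9.3×0.97×1.645 = 14.84 ft³/s
Panel 4-5: Δb = 3.2 ft, d̄ = (0.75+0.00)/2 = 0.375, v̄ = (1.43+0.00)/2 = 0.715 → q = 3.2×0.375×0.715 = 0.8580 ft³/s
Q = Σ q = 65.17 ft³/s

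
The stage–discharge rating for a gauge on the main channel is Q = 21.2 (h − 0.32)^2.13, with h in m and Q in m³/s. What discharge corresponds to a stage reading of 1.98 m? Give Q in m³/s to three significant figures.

Q = 21.2 × (1.98 − 0.32)^2.13 = 21.2 × 1.66^2.13 = 62.40 m³/s

62.4 m³/s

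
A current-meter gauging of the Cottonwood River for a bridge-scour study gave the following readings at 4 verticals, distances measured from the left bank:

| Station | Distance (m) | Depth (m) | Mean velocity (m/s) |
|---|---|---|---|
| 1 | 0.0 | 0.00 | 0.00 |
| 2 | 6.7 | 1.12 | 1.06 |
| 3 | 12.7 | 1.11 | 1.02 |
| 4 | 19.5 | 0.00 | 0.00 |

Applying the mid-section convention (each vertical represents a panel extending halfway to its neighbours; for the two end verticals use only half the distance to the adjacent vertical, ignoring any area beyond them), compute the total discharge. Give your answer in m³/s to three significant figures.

14.8 m³/s

w_2 = (12.7 − 0.0)/2 = 6.35 m; q_2 = 1.06 × 1.12 × 6.35 = 7.539 m³/s
w_3 = (19.5 − 6.7)/2 = 6.4 m; q_3 = 1.02 × 1.11 × 6.4 = 7.246 m³/s
Stations 1, 4 contribute zero (depth or velocity is 0).
Q = Σ qᵢ = 14.78 m³/s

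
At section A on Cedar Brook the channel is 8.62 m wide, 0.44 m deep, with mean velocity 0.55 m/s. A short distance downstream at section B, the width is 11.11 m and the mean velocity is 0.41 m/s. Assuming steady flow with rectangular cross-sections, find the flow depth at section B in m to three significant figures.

Q = A₁V₁ = (8.62×0.44) × 0.55 = 2.086 m³/s
d₂ = Q/(b₂ V₂) = 2.086/(11.11×0.41) = 0.4580 m

0.458 m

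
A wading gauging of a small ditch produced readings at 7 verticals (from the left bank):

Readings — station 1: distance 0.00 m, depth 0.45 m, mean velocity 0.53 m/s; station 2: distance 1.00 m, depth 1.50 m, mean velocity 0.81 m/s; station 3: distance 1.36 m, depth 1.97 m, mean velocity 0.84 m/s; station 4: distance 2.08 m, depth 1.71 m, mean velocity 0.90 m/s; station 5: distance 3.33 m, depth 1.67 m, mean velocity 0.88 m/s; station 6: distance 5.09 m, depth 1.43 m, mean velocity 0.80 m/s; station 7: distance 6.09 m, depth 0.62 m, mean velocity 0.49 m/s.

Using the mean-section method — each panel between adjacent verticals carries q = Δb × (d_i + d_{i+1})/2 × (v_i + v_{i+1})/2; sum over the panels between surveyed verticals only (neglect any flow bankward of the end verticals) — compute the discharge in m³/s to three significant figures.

7.15 m³/s

Panel 1-2: Δb = 1 m, d̄ = (0.45+1.50)/2 = 0.975, v̄ = (0.53+0.81)/2 = 0.67 → q = 1×0.975×0.67 = 0.6533 m³/s
Panel 2-3: Δb = 0.36 m, d̄ = (1.50+1.97)/2 = 1.735, v̄ = (0.81+0.84)/2 = 0.825 → q = 0.36×1.735×0.825 = 0.5153 m³/s
Panel 3-4: Δb = 0.72 m, d̄ = (1.97+1.71)/2 = 1.84, v̄ = (0.84+0.90)/2 = 0.87 → q = 0.72×1.84×0.87 = 1.153 m³/s
Panel 4-5: Δb = 1.25 m, d̄ = (1.71+1.67)/2 = 1.69, v̄ = (0.90+0.88)/2 = 0.89 → q = 1.25×1.69×0.89 = 1.880 m³/s
Panel 5-6: Δb = 1.76 m, d̄ = (1.67+1.43)/2 = 1.55, v̄ = (0.88+0.80)/2 = 0.84 → q = 1.76×1.55×0.84 = 2.292 m³/s
Panel 6-7: Δb = 1 m, d̄ = (1.43+0.62)/2 = 1.025, v̄ = (0.80+0.49)/2 = 0.645 → q = 1×1.025×0.645 = 0.6611 m³/s
Q = Σ q = 7.154 m³/s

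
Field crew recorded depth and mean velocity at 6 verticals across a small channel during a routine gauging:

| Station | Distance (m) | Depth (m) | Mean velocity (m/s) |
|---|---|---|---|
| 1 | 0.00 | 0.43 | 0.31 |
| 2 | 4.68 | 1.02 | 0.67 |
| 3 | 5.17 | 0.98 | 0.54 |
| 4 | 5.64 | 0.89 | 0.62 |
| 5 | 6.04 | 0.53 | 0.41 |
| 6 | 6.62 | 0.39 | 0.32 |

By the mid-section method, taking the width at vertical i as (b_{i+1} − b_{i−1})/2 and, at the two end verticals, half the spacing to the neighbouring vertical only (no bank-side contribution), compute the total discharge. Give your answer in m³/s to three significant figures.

2.72 m³/s

w_1 = (4.68 − 0.00)/2 = 2.34 m; q_1 = 0.31 × 0.43 × 2.34 = 0.3119 m³/s
w_2 = (5.17 − 0.00)/2 = 2.585 m; q_2 = 0.67 × 1.02 × 2.585 = 1.767 m³/s
w_3 = (5.64 − 4.68)/2 = 0.48 m; q_3 = 0.54 × 0.98 × 0.48 = 0.2540 m³/s
w_4 = (6.04 − 5.17)/2 = 0.435 m; q_4 = 0.62 × 0.89 × 0.435 = 0.2400 m³/s
w_5 = (6.62 − 5.64)/2 = 0.49 m; q_5 = 0.41 × 0.53 × 0.49 = 0.1065 m³/s
w_6 = (6.62 − 6.04)/2 = 0.29 m; q_6 = 0.32 × 0.39 × 0.29 = 0.03619 m³/s
Q = Σ qᵢ = 2.715 m³/s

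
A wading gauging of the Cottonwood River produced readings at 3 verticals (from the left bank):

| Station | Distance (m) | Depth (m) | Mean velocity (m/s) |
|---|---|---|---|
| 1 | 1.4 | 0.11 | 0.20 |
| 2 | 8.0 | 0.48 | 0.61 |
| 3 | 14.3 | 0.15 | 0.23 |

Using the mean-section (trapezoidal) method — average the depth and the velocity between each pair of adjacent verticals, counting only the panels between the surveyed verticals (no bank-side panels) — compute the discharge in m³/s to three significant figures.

Panel 1-2: Δb = 6.6 m, d̄ = (0.11+0.48)/2 = 0.295, v̄ = (0.20+0.61)/2 = 0.405 → q = 6.6×0.295×0.405 = 0.7885 m³/s
Panel 2-3: Δb = 6.3 m, d̄ = (0.48+0.15)/2 = 0.315, v̄ = (0.61+0.23)/2 = 0.42 → q = 6.3×0.315×0.42 = 0.8335 m³/s
Q = Σ q = 1.622 m³/s

1.62 m³/s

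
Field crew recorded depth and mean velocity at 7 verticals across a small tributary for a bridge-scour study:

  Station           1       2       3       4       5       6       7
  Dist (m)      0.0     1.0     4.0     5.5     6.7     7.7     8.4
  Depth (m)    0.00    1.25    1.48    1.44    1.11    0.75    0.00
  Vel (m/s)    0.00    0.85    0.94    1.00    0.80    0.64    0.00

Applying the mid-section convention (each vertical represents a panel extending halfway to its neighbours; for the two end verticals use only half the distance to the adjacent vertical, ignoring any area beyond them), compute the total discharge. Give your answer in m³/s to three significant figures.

8.58 m³/s

w_2 = (4.0 − 0.0)/2 = 2 m; q_2 = 0.85 × 1.25 × 2 = 2.125 m³/s
w_3 = (5.5 − 1.0)/2 = 2.25 m; q_3 = 0.94 × 1.48 × 2.25 = 3.130 m³/s
w_4 = (6.7 − 4.0)/2 = 1.35 m; q_4 = 1.00 × 1.44 × 1.35 = 1.944 m³/s
w_5 = (7.7 − 5.5)/2 = 1.1 m; q_5 = 0.80 × 1.11 × 1.1 = 0.9768 m³/s
w_6 = (8.4 − 6.7)/2 = 0.85 m; q_6 = 0.64 × 0.75 × 0.85 = 0.4080 m³/s
Stations 1, 7 contribute zero (depth or velocity is 0).
Q = Σ qᵢ = 8.584 m³/s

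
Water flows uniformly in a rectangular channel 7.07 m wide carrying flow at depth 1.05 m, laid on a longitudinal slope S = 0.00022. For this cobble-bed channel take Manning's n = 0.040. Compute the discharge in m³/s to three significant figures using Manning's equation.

A = b·y = 7.07 × 1.05 = 7.424 m²
P = b + 2y = 7.07 + 2×1.05 = 9.170 m
R = A/P = 7.424/9.170 = 0.8095 m
Q = (1/n)·A·R^(2/3)·S^(1/2) = (1/0.040) × 7.424 × 0.8095^(2/3) × 0.00022^(1/2) = 2.391 m³/s

2.39 m³/s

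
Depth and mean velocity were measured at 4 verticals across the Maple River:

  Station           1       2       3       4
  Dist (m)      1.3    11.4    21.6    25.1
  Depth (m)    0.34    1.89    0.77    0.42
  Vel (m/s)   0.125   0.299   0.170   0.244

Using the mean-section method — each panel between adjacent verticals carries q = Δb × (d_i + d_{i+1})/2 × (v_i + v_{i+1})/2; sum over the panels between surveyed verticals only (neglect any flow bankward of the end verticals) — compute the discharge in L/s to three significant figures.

Panel 1-2: Δb = 10.1 m, d̄ = (0.34+1.89)/2 = 1.115, v̄ = (0.125+0.299)/2 = 0.212 → q = 10.1×1.115×0.212 = 2.387 m³/s
Panel 2-3: Δb = 10.2 m, d̄ = (1.89+0.77)/2 = 1.33, v̄ = (0.299+0.170)/2 = 0.2345 → q = 10.2×1.33×0.2345 = 3.181 m³/s
Panel 3-4: Δb = 3.5 m, d̄ = (0.77+0.42)/2 = 0.595, v̄ = (0.170+0.244)/2 = 0.207 → q = 3.5×0.595×0.207 = 0.4311 m³/s
Q = Σ q = 6.000 m³/s
= 6.000 × 1000 = 6000 L/s

6000 L/s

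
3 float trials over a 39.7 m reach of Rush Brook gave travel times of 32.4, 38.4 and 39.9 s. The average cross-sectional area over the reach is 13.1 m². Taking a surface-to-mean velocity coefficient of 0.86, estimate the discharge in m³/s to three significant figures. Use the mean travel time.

t̄ = (32.4 + 38.4 + 39.9) / 3 = 36.9 s
v_surface = L / t̄ = 39.7 / 36.9 = 1.076 m/s
v_mean = 0.86 × 1.076 = 0.9253 m/s
Q = A × v_mean = 13.1 × 0.9253 = 12.12 m³/s

12.1 m³/s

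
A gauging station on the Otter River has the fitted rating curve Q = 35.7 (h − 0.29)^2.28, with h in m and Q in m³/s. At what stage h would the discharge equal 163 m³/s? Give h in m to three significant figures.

h − h₀ = (Q/C)^(1/b) = (163/35.7)^(1/2.28) = 1.947 m
h = 0.29 + 1.947 = 2.237 m

2.24 m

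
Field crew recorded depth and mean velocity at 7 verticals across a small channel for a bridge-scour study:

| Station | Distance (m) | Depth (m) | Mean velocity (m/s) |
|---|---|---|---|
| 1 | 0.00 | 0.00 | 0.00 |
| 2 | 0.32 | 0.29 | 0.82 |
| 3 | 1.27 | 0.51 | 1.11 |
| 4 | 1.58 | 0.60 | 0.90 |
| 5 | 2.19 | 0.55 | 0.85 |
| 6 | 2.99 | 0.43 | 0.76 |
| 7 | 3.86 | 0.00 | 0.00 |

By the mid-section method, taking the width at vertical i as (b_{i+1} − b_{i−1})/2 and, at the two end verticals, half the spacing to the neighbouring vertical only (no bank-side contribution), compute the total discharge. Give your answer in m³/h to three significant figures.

w_2 = (1.27 − 0.00)/2 = 0.635 m; q_2 = 0.82 × 0.29 × 0.635 = 0.1510 m³/s
w_3 = (1.58 − 0.32)/2 = 0.63 m; q_3 = 1.11 × 0.51 × 0.63 = 0.3566 m³/s
w_4 = (2.19 − 1.27)/2 = 0.46 m; q_4 = 0.90 × 0.60 × 0.46 = 0.2484 m³/s
w_5 = (2.99 − 1.58)/2 = 0.705 m; q_5 = 0.85 × 0.55 × 0.705 = 0.3296 m³/s
w_6 = (3.86 − 2.19)/2 = 0.835 m; q_6 = 0.76 × 0.43 × 0.835 = 0.2729 m³/s
Stations 1, 7 contribute zero (depth or velocity is 0).
Q = Σ qᵢ = 1.359 m³/s
= 1.359 × 3600 = 4891 m³/h

4890 m³/h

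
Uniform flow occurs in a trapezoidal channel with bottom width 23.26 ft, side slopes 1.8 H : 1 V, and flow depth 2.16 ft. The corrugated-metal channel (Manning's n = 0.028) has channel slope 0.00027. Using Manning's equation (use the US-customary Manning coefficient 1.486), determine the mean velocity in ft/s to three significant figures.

A = (b + z·y)·y = (23.26 + 1.8×2.16)×2.16 = 58.64 ft²
P = b + 2y√(1+z²) = 23.26 + 2×2.16×√(1+1.8²) = 32.16 ft
R = A/P = 58.64/32.16 = 1.824 ft
Q = (1.486/n)·A·R^(2/3)·S^(1/2) = (1.486/0.028) × 58.64 × 1.824^(2/3) × 0.00027^(1/2) = 76.33 ft³/s
V = Q/A = 76.33/58.64 = 1.302 ft/s

1.30 ft/s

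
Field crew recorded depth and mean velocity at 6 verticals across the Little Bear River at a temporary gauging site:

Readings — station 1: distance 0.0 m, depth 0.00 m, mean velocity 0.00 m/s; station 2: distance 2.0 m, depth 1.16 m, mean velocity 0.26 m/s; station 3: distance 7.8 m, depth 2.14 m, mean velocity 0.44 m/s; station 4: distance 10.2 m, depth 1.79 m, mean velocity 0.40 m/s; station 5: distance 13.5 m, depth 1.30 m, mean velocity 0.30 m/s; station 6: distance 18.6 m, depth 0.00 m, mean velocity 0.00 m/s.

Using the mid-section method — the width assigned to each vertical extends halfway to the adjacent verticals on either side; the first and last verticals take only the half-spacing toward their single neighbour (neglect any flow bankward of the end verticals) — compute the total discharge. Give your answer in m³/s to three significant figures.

8.72 m³/s

w_2 = (7.8 − 0.0)/2 = 3.9 m; q_2 = 0.26 × 1.16 × 3.9 = 1.176 m³/s
w_3 = (10.2 − 2.0)/2 = 4.1 m; q_3 = 0.44 × 2.14 × 4.1 = 3.861 m³/s
w_4 = (13.5 − 7.8)/2 = 2.85 m; q_4 = 0.40 × 1.79 × 2.85 = 2.041 m³/s
w_5 = (18.6 − 10.2)/2 = 4.2 m; q_5 = 0.30 × 1.30 × 4.2 = 1.638 m³/s
Stations 1, 6 contribute zero (depth or velocity is 0).
Q = Σ qᵢ = 8.715 m³/s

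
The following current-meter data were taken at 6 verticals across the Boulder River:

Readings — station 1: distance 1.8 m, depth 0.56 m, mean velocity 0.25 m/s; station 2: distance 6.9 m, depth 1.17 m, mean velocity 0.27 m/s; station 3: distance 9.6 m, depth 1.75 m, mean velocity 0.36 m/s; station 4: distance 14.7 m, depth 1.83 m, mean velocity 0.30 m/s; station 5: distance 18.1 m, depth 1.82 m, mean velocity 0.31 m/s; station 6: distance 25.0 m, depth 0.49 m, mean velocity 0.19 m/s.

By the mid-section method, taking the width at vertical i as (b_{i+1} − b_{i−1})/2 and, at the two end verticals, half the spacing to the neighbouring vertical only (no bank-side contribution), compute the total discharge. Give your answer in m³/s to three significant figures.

w_1 = (6.9 − 1.8)/2 = 2.55 m; q_1 = 0.25 × 0.56 × 2.55 = 0.3570 m³/s
w_2 = (9.6 − 1.8)/2 = 3.9 m; q_2 = 0.27 × 1.17 × 3.9 = 1.232 m³/s
w_3 = (14.7 − 6.9)/2 = 3.9 m; q_3 = 0.36 × 1.75 × 3.9 = 2.457 m³/s
w_4 = (18.1 − 9.6)/2 = 4.25 m; q_4 = 0.30 × 1.83 × 4.25 = 2.333 m³/s
w_5 = (25.0 − 14.7)/2 = 5.15 m; q_5 = 0.31 × 1.82 × 5.15 = 2.906 m³/s
w_6 = (25.0 − 18.1)/2 = 3.45 m; q_6 = 0.19 × 0.49 × 3.45 = 0.3212 m³/s
Q = Σ qᵢ = 9.606 m³/s

9.61 m³/s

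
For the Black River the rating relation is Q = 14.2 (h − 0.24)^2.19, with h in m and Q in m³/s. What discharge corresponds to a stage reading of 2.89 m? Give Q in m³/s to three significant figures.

Q = 14.2 × (2.89 − 0.24)^2.19 = 14.2 × 2.65^2.19 = 120.0 m³/s

120 m³/s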